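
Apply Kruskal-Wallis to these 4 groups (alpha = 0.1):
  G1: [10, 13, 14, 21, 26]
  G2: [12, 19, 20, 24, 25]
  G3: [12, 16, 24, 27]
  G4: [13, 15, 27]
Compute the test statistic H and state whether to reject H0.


Step 1: Combine all N = 17 observations and assign midranks.
sorted (value, group, rank): (10,G1,1), (12,G2,2.5), (12,G3,2.5), (13,G1,4.5), (13,G4,4.5), (14,G1,6), (15,G4,7), (16,G3,8), (19,G2,9), (20,G2,10), (21,G1,11), (24,G2,12.5), (24,G3,12.5), (25,G2,14), (26,G1,15), (27,G3,16.5), (27,G4,16.5)
Step 2: Sum ranks within each group.
R_1 = 37.5 (n_1 = 5)
R_2 = 48 (n_2 = 5)
R_3 = 39.5 (n_3 = 4)
R_4 = 28 (n_4 = 3)
Step 3: H = 12/(N(N+1)) * sum(R_i^2/n_i) - 3(N+1)
     = 12/(17*18) * (37.5^2/5 + 48^2/5 + 39.5^2/4 + 28^2/3) - 3*18
     = 0.039216 * 1393.45 - 54
     = 0.644935.
Step 4: Ties present; correction factor C = 1 - 24/(17^3 - 17) = 0.995098. Corrected H = 0.644935 / 0.995098 = 0.648112.
Step 5: Under H0, H ~ chi^2(3); p-value = 0.885335.
Step 6: alpha = 0.1. fail to reject H0.

H = 0.6481, df = 3, p = 0.885335, fail to reject H0.


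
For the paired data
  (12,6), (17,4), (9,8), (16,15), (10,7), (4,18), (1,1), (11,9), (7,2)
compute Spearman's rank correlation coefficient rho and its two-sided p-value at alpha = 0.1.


Step 1: Rank x and y separately (midranks; no ties here).
rank(x): 12->7, 17->9, 9->4, 16->8, 10->5, 4->2, 1->1, 11->6, 7->3
rank(y): 6->4, 4->3, 8->6, 15->8, 7->5, 18->9, 1->1, 9->7, 2->2
Step 2: d_i = R_x(i) - R_y(i); compute d_i^2.
  (7-4)^2=9, (9-3)^2=36, (4-6)^2=4, (8-8)^2=0, (5-5)^2=0, (2-9)^2=49, (1-1)^2=0, (6-7)^2=1, (3-2)^2=1
sum(d^2) = 100.
Step 3: rho = 1 - 6*100 / (9*(9^2 - 1)) = 1 - 600/720 = 0.166667.
Step 4: Under H0, t = rho * sqrt((n-2)/(1-rho^2)) = 0.4472 ~ t(7).
Step 5: Two-sided p-value from the t-distribution with 7 df = 0.668231.
Step 6: alpha = 0.1. fail to reject H0.

rho = 0.1667, p = 0.668231, fail to reject H0 at alpha = 0.1.


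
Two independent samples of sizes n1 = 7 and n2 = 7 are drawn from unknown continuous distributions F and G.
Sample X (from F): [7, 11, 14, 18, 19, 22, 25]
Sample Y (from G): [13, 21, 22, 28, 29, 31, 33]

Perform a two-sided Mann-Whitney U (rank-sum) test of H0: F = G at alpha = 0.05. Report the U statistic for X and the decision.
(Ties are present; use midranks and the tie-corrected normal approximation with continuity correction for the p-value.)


Step 1: Combine and sort all 14 observations; assign midranks.
sorted (value, group): (7,X), (11,X), (13,Y), (14,X), (18,X), (19,X), (21,Y), (22,X), (22,Y), (25,X), (28,Y), (29,Y), (31,Y), (33,Y)
ranks: 7->1, 11->2, 13->3, 14->4, 18->5, 19->6, 21->7, 22->8.5, 22->8.5, 25->10, 28->11, 29->12, 31->13, 33->14
Step 2: Rank sum for X: R1 = 1 + 2 + 4 + 5 + 6 + 8.5 + 10 = 36.5.
Step 3: U_X = R1 - n1(n1+1)/2 = 36.5 - 7*8/2 = 36.5 - 28 = 8.5.
       U_Y = n1*n2 - U_X = 49 - 8.5 = 40.5.
Step 4: Ties are present, so use the tie-corrected normal approximation (with continuity correction) for the p-value.
Step 5: p-value = 0.047401; compare to alpha = 0.05. reject H0.

U_X = 8.5, p = 0.047401, reject H0 at alpha = 0.05.


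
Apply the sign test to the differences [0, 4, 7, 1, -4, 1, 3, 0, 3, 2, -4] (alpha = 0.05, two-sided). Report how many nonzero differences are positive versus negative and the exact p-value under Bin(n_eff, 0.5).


Step 1: Discard zero differences. Original n = 11; n_eff = number of nonzero differences = 9.
Nonzero differences (with sign): +4, +7, +1, -4, +1, +3, +3, +2, -4
Step 2: Count signs: positive = 7, negative = 2.
Step 3: Under H0: P(positive) = 0.5, so the number of positives S ~ Bin(9, 0.5).
Step 4: Two-sided exact p-value = sum of Bin(9,0.5) probabilities at or below the observed probability = 0.179688.
Step 5: alpha = 0.05. fail to reject H0.

n_eff = 9, pos = 7, neg = 2, p = 0.179688, fail to reject H0.


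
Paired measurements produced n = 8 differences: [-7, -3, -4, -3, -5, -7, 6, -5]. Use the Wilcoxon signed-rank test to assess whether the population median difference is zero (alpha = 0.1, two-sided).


Step 1: Drop any zero differences (none here) and take |d_i|.
|d| = [7, 3, 4, 3, 5, 7, 6, 5]
Step 2: Midrank |d_i| (ties get averaged ranks).
ranks: |7|->7.5, |3|->1.5, |4|->3, |3|->1.5, |5|->4.5, |7|->7.5, |6|->6, |5|->4.5
Step 3: Attach original signs; sum ranks with positive sign and with negative sign.
W+ = 6 = 6
W- = 7.5 + 1.5 + 3 + 1.5 + 4.5 + 7.5 + 4.5 = 30
(Check: W+ + W- = 36 should equal n(n+1)/2 = 36.)
Step 4: Test statistic W = min(W+, W-) = 6.
Step 5: Ties in |d|, so use the tie-corrected normal approximation.
        E[W] = n(n+1)/4 = 8*9/4 = 18.
        Tie groups: |d|=3 (t=2), |d|=5 (t=2), |d|=7 (t=2); sum(t^3 - t) = 18.
        Var[W] = n(n+1)(2n+1)/24 - sum(t^3-t)/48 = 1224/24 - 18/48 = 50.625.
        z = (W - E[W]) / sqrt(Var[W]) = (6 - 18) / 7.1151 = -1.6865.
        Two-sided p = 2*Phi(z) = 0.091690.
Step 6: alpha = 0.1. reject H0.

W+ = 6, W- = 30, W = min = 6, p = 0.091690, reject H0.


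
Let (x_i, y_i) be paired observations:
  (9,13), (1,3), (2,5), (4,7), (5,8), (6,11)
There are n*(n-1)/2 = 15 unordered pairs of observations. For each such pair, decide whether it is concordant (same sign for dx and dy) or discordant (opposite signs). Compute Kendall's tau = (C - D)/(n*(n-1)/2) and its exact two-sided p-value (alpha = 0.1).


Step 1: Enumerate the 15 unordered pairs (i,j) with i<j and classify each by sign(x_j-x_i) * sign(y_j-y_i).
  (1,2):dx=-8,dy=-10->C; (1,3):dx=-7,dy=-8->C; (1,4):dx=-5,dy=-6->C; (1,5):dx=-4,dy=-5->C
  (1,6):dx=-3,dy=-2->C; (2,3):dx=+1,dy=+2->C; (2,4):dx=+3,dy=+4->C; (2,5):dx=+4,dy=+5->C
  (2,6):dx=+5,dy=+8->C; (3,4):dx=+2,dy=+2->C; (3,5):dx=+3,dy=+3->C; (3,6):dx=+4,dy=+6->C
  (4,5):dx=+1,dy=+1->C; (4,6):dx=+2,dy=+4->C; (5,6):dx=+1,dy=+3->C
Step 2: C = 15, D = 0, total pairs = 15.
Step 3: tau = (C - D)/(n(n-1)/2) = (15 - 0)/15 = 1.000000.
Step 4: Exact two-sided p-value (enumerate n! = 720 permutations of y under H0): p = 0.002778.
Step 5: alpha = 0.1. reject H0.

tau_b = 1.0000 (C=15, D=0), p = 0.002778, reject H0.


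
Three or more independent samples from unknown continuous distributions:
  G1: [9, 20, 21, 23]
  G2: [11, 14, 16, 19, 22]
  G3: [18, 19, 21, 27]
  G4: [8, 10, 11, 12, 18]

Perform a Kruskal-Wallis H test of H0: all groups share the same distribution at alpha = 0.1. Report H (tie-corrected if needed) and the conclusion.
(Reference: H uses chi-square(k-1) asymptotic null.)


Step 1: Combine all N = 18 observations and assign midranks.
sorted (value, group, rank): (8,G4,1), (9,G1,2), (10,G4,3), (11,G2,4.5), (11,G4,4.5), (12,G4,6), (14,G2,7), (16,G2,8), (18,G3,9.5), (18,G4,9.5), (19,G2,11.5), (19,G3,11.5), (20,G1,13), (21,G1,14.5), (21,G3,14.5), (22,G2,16), (23,G1,17), (27,G3,18)
Step 2: Sum ranks within each group.
R_1 = 46.5 (n_1 = 4)
R_2 = 47 (n_2 = 5)
R_3 = 53.5 (n_3 = 4)
R_4 = 24 (n_4 = 5)
Step 3: H = 12/(N(N+1)) * sum(R_i^2/n_i) - 3(N+1)
     = 12/(18*19) * (46.5^2/4 + 47^2/5 + 53.5^2/4 + 24^2/5) - 3*19
     = 0.035088 * 1813.12 - 57
     = 6.618421.
Step 4: Ties present; correction factor C = 1 - 24/(18^3 - 18) = 0.995872. Corrected H = 6.618421 / 0.995872 = 6.645855.
Step 5: Under H0, H ~ chi^2(3); p-value = 0.084084.
Step 6: alpha = 0.1. reject H0.

H = 6.6459, df = 3, p = 0.084084, reject H0.


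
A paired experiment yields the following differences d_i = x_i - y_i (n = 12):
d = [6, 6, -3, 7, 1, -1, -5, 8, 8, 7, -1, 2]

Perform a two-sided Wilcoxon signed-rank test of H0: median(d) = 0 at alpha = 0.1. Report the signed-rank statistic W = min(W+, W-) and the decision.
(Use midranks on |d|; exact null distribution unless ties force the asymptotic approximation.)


Step 1: Drop any zero differences (none here) and take |d_i|.
|d| = [6, 6, 3, 7, 1, 1, 5, 8, 8, 7, 1, 2]
Step 2: Midrank |d_i| (ties get averaged ranks).
ranks: |6|->7.5, |6|->7.5, |3|->5, |7|->9.5, |1|->2, |1|->2, |5|->6, |8|->11.5, |8|->11.5, |7|->9.5, |1|->2, |2|->4
Step 3: Attach original signs; sum ranks with positive sign and with negative sign.
W+ = 7.5 + 7.5 + 9.5 + 2 + 11.5 + 11.5 + 9.5 + 4 = 63
W- = 5 + 2 + 6 + 2 = 15
(Check: W+ + W- = 78 should equal n(n+1)/2 = 78.)
Step 4: Test statistic W = min(W+, W-) = 15.
Step 5: Ties in |d|, so use the tie-corrected normal approximation.
        E[W] = n(n+1)/4 = 12*13/4 = 39.
        Tie groups: |d|=1 (t=3), |d|=6 (t=2), |d|=7 (t=2), |d|=8 (t=2); sum(t^3 - t) = 42.
        Var[W] = n(n+1)(2n+1)/24 - sum(t^3-t)/48 = 3900/24 - 42/48 = 161.625.
        z = (W - E[W]) / sqrt(Var[W]) = (15 - 39) / 12.7132 = -1.8878.
        Two-sided p = 2*Phi(z) = 0.059052.
Step 6: alpha = 0.1. reject H0.

W+ = 63, W- = 15, W = min = 15, p = 0.059052, reject H0.


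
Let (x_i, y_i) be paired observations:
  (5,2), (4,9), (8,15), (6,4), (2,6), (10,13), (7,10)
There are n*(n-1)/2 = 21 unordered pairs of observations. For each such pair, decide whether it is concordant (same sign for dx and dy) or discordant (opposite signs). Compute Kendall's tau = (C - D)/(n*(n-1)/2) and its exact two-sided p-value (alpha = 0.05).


Step 1: Enumerate the 21 unordered pairs (i,j) with i<j and classify each by sign(x_j-x_i) * sign(y_j-y_i).
  (1,2):dx=-1,dy=+7->D; (1,3):dx=+3,dy=+13->C; (1,4):dx=+1,dy=+2->C; (1,5):dx=-3,dy=+4->D
  (1,6):dx=+5,dy=+11->C; (1,7):dx=+2,dy=+8->C; (2,3):dx=+4,dy=+6->C; (2,4):dx=+2,dy=-5->D
  (2,5):dx=-2,dy=-3->C; (2,6):dx=+6,dy=+4->C; (2,7):dx=+3,dy=+1->C; (3,4):dx=-2,dy=-11->C
  (3,5):dx=-6,dy=-9->C; (3,6):dx=+2,dy=-2->D; (3,7):dx=-1,dy=-5->C; (4,5):dx=-4,dy=+2->D
  (4,6):dx=+4,dy=+9->C; (4,7):dx=+1,dy=+6->C; (5,6):dx=+8,dy=+7->C; (5,7):dx=+5,dy=+4->C
  (6,7):dx=-3,dy=-3->C
Step 2: C = 16, D = 5, total pairs = 21.
Step 3: tau = (C - D)/(n(n-1)/2) = (16 - 5)/21 = 0.523810.
Step 4: Exact two-sided p-value (enumerate n! = 5040 permutations of y under H0): p = 0.136111.
Step 5: alpha = 0.05. fail to reject H0.

tau_b = 0.5238 (C=16, D=5), p = 0.136111, fail to reject H0.


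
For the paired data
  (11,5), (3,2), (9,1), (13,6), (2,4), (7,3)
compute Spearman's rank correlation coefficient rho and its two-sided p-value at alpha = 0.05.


Step 1: Rank x and y separately (midranks; no ties here).
rank(x): 11->5, 3->2, 9->4, 13->6, 2->1, 7->3
rank(y): 5->5, 2->2, 1->1, 6->6, 4->4, 3->3
Step 2: d_i = R_x(i) - R_y(i); compute d_i^2.
  (5-5)^2=0, (2-2)^2=0, (4-1)^2=9, (6-6)^2=0, (1-4)^2=9, (3-3)^2=0
sum(d^2) = 18.
Step 3: rho = 1 - 6*18 / (6*(6^2 - 1)) = 1 - 108/210 = 0.485714.
Step 4: Under H0, t = rho * sqrt((n-2)/(1-rho^2)) = 1.1113 ~ t(4).
Step 5: Two-sided p-value from the t-distribution with 4 df = 0.328723.
Step 6: alpha = 0.05. fail to reject H0.

rho = 0.4857, p = 0.328723, fail to reject H0 at alpha = 0.05.


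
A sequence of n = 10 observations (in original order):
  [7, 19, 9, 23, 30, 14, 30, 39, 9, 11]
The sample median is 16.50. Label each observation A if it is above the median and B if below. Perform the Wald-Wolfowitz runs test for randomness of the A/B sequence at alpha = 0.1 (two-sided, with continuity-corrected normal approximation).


Step 1: Compute median = 16.50; label A = above, B = below.
Labels in order: BABAABAABB  (n_A = 5, n_B = 5)
Step 2: Count runs R = 7.
Step 3: Under H0 (random ordering), E[R] = 2*n_A*n_B/(n_A+n_B) + 1 = 2*5*5/10 + 1 = 6.0000.
        Var[R] = 2*n_A*n_B*(2*n_A*n_B - n_A - n_B) / ((n_A+n_B)^2 * (n_A+n_B-1)) = 2000/900 = 2.2222.
        SD[R] = 1.4907.
Step 4: Continuity-corrected z = (R - 0.5 - E[R]) / SD[R] = (7 - 0.5 - 6.0000) / 1.4907 = 0.3354.
Step 5: Two-sided p-value via normal approximation = 2*(1 - Phi(|z|)) = 0.737316.
Step 6: alpha = 0.1. fail to reject H0.

R = 7, z = 0.3354, p = 0.737316, fail to reject H0.


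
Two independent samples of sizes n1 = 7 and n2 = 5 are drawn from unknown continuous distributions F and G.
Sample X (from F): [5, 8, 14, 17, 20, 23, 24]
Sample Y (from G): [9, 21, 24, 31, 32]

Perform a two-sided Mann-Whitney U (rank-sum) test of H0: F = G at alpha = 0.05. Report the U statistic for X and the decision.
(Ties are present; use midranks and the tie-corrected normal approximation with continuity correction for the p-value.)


Step 1: Combine and sort all 12 observations; assign midranks.
sorted (value, group): (5,X), (8,X), (9,Y), (14,X), (17,X), (20,X), (21,Y), (23,X), (24,X), (24,Y), (31,Y), (32,Y)
ranks: 5->1, 8->2, 9->3, 14->4, 17->5, 20->6, 21->7, 23->8, 24->9.5, 24->9.5, 31->11, 32->12
Step 2: Rank sum for X: R1 = 1 + 2 + 4 + 5 + 6 + 8 + 9.5 = 35.5.
Step 3: U_X = R1 - n1(n1+1)/2 = 35.5 - 7*8/2 = 35.5 - 28 = 7.5.
       U_Y = n1*n2 - U_X = 35 - 7.5 = 27.5.
Step 4: Ties are present, so use the tie-corrected normal approximation (with continuity correction) for the p-value.
Step 5: p-value = 0.122225; compare to alpha = 0.05. fail to reject H0.

U_X = 7.5, p = 0.122225, fail to reject H0 at alpha = 0.05.


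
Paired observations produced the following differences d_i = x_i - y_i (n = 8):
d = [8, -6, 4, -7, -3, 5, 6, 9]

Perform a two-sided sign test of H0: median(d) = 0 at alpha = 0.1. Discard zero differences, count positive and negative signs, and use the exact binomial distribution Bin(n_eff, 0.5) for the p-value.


Step 1: Discard zero differences. Original n = 8; n_eff = number of nonzero differences = 8.
Nonzero differences (with sign): +8, -6, +4, -7, -3, +5, +6, +9
Step 2: Count signs: positive = 5, negative = 3.
Step 3: Under H0: P(positive) = 0.5, so the number of positives S ~ Bin(8, 0.5).
Step 4: Two-sided exact p-value = sum of Bin(8,0.5) probabilities at or below the observed probability = 0.726562.
Step 5: alpha = 0.1. fail to reject H0.

n_eff = 8, pos = 5, neg = 3, p = 0.726562, fail to reject H0.


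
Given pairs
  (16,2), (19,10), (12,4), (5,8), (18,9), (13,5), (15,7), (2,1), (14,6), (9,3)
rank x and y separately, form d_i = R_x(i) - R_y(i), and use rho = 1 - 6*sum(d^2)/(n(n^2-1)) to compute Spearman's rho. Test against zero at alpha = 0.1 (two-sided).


Step 1: Rank x and y separately (midranks; no ties here).
rank(x): 16->8, 19->10, 12->4, 5->2, 18->9, 13->5, 15->7, 2->1, 14->6, 9->3
rank(y): 2->2, 10->10, 4->4, 8->8, 9->9, 5->5, 7->7, 1->1, 6->6, 3->3
Step 2: d_i = R_x(i) - R_y(i); compute d_i^2.
  (8-2)^2=36, (10-10)^2=0, (4-4)^2=0, (2-8)^2=36, (9-9)^2=0, (5-5)^2=0, (7-7)^2=0, (1-1)^2=0, (6-6)^2=0, (3-3)^2=0
sum(d^2) = 72.
Step 3: rho = 1 - 6*72 / (10*(10^2 - 1)) = 1 - 432/990 = 0.563636.
Step 4: Under H0, t = rho * sqrt((n-2)/(1-rho^2)) = 1.9300 ~ t(8).
Step 5: Two-sided p-value from the t-distribution with 8 df = 0.089724.
Step 6: alpha = 0.1. reject H0.

rho = 0.5636, p = 0.089724, reject H0 at alpha = 0.1.


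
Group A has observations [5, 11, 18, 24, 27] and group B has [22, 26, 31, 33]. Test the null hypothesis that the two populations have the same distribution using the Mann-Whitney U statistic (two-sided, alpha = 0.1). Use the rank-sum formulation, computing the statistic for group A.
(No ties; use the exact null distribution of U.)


Step 1: Combine and sort all 9 observations; assign midranks.
sorted (value, group): (5,X), (11,X), (18,X), (22,Y), (24,X), (26,Y), (27,X), (31,Y), (33,Y)
ranks: 5->1, 11->2, 18->3, 22->4, 24->5, 26->6, 27->7, 31->8, 33->9
Step 2: Rank sum for X: R1 = 1 + 2 + 3 + 5 + 7 = 18.
Step 3: U_X = R1 - n1(n1+1)/2 = 18 - 5*6/2 = 18 - 15 = 3.
       U_Y = n1*n2 - U_X = 20 - 3 = 17.
Step 4: No ties, so the exact null distribution of U (based on enumerating the C(9,5) = 126 equally likely rank assignments) gives the two-sided p-value.
Step 5: p-value = 0.111111; compare to alpha = 0.1. fail to reject H0.

U_X = 3, p = 0.111111, fail to reject H0 at alpha = 0.1.


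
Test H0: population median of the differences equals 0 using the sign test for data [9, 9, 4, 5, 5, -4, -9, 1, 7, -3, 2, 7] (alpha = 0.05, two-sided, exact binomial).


Step 1: Discard zero differences. Original n = 12; n_eff = number of nonzero differences = 12.
Nonzero differences (with sign): +9, +9, +4, +5, +5, -4, -9, +1, +7, -3, +2, +7
Step 2: Count signs: positive = 9, negative = 3.
Step 3: Under H0: P(positive) = 0.5, so the number of positives S ~ Bin(12, 0.5).
Step 4: Two-sided exact p-value = sum of Bin(12,0.5) probabilities at or below the observed probability = 0.145996.
Step 5: alpha = 0.05. fail to reject H0.

n_eff = 12, pos = 9, neg = 3, p = 0.145996, fail to reject H0.


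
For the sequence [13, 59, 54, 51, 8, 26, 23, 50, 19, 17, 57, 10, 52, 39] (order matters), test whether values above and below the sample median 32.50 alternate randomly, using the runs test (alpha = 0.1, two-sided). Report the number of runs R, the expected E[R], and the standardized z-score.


Step 1: Compute median = 32.50; label A = above, B = below.
Labels in order: BAAABBBABBABAA  (n_A = 7, n_B = 7)
Step 2: Count runs R = 8.
Step 3: Under H0 (random ordering), E[R] = 2*n_A*n_B/(n_A+n_B) + 1 = 2*7*7/14 + 1 = 8.0000.
        Var[R] = 2*n_A*n_B*(2*n_A*n_B - n_A - n_B) / ((n_A+n_B)^2 * (n_A+n_B-1)) = 8232/2548 = 3.2308.
        SD[R] = 1.7974.
Step 4: R = E[R], so z = 0 with no continuity correction.
Step 5: Two-sided p-value via normal approximation = 2*(1 - Phi(|z|)) = 1.000000.
Step 6: alpha = 0.1. fail to reject H0.

R = 8, z = 0.0000, p = 1.000000, fail to reject H0.


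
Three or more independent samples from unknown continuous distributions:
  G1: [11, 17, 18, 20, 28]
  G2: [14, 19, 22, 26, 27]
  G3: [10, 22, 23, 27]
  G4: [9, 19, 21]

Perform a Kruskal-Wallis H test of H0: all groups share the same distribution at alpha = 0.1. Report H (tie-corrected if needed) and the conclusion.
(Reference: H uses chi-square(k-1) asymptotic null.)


Step 1: Combine all N = 17 observations and assign midranks.
sorted (value, group, rank): (9,G4,1), (10,G3,2), (11,G1,3), (14,G2,4), (17,G1,5), (18,G1,6), (19,G2,7.5), (19,G4,7.5), (20,G1,9), (21,G4,10), (22,G2,11.5), (22,G3,11.5), (23,G3,13), (26,G2,14), (27,G2,15.5), (27,G3,15.5), (28,G1,17)
Step 2: Sum ranks within each group.
R_1 = 40 (n_1 = 5)
R_2 = 52.5 (n_2 = 5)
R_3 = 42 (n_3 = 4)
R_4 = 18.5 (n_4 = 3)
Step 3: H = 12/(N(N+1)) * sum(R_i^2/n_i) - 3(N+1)
     = 12/(17*18) * (40^2/5 + 52.5^2/5 + 42^2/4 + 18.5^2/3) - 3*18
     = 0.039216 * 1426.33 - 54
     = 1.934641.
Step 4: Ties present; correction factor C = 1 - 18/(17^3 - 17) = 0.996324. Corrected H = 1.934641 / 0.996324 = 1.941779.
Step 5: Under H0, H ~ chi^2(3); p-value = 0.584578.
Step 6: alpha = 0.1. fail to reject H0.

H = 1.9418, df = 3, p = 0.584578, fail to reject H0.


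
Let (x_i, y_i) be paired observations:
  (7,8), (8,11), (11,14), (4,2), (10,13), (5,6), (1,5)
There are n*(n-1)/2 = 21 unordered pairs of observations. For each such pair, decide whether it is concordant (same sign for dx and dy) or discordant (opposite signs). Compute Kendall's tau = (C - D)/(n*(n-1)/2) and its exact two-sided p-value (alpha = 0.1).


Step 1: Enumerate the 21 unordered pairs (i,j) with i<j and classify each by sign(x_j-x_i) * sign(y_j-y_i).
  (1,2):dx=+1,dy=+3->C; (1,3):dx=+4,dy=+6->C; (1,4):dx=-3,dy=-6->C; (1,5):dx=+3,dy=+5->C
  (1,6):dx=-2,dy=-2->C; (1,7):dx=-6,dy=-3->C; (2,3):dx=+3,dy=+3->C; (2,4):dx=-4,dy=-9->C
  (2,5):dx=+2,dy=+2->C; (2,6):dx=-3,dy=-5->C; (2,7):dx=-7,dy=-6->C; (3,4):dx=-7,dy=-12->C
  (3,5):dx=-1,dy=-1->C; (3,6):dx=-6,dy=-8->C; (3,7):dx=-10,dy=-9->C; (4,5):dx=+6,dy=+11->C
  (4,6):dx=+1,dy=+4->C; (4,7):dx=-3,dy=+3->D; (5,6):dx=-5,dy=-7->C; (5,7):dx=-9,dy=-8->C
  (6,7):dx=-4,dy=-1->C
Step 2: C = 20, D = 1, total pairs = 21.
Step 3: tau = (C - D)/(n(n-1)/2) = (20 - 1)/21 = 0.904762.
Step 4: Exact two-sided p-value (enumerate n! = 5040 permutations of y under H0): p = 0.002778.
Step 5: alpha = 0.1. reject H0.

tau_b = 0.9048 (C=20, D=1), p = 0.002778, reject H0.


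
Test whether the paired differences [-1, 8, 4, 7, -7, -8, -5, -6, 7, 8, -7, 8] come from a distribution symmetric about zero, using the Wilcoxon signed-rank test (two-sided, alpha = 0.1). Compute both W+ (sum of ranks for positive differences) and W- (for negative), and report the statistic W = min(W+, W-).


Step 1: Drop any zero differences (none here) and take |d_i|.
|d| = [1, 8, 4, 7, 7, 8, 5, 6, 7, 8, 7, 8]
Step 2: Midrank |d_i| (ties get averaged ranks).
ranks: |1|->1, |8|->10.5, |4|->2, |7|->6.5, |7|->6.5, |8|->10.5, |5|->3, |6|->4, |7|->6.5, |8|->10.5, |7|->6.5, |8|->10.5
Step 3: Attach original signs; sum ranks with positive sign and with negative sign.
W+ = 10.5 + 2 + 6.5 + 6.5 + 10.5 + 10.5 = 46.5
W- = 1 + 6.5 + 10.5 + 3 + 4 + 6.5 = 31.5
(Check: W+ + W- = 78 should equal n(n+1)/2 = 78.)
Step 4: Test statistic W = min(W+, W-) = 31.5.
Step 5: Ties in |d|, so use the tie-corrected normal approximation.
        E[W] = n(n+1)/4 = 12*13/4 = 39.
        Tie groups: |d|=7 (t=4), |d|=8 (t=4); sum(t^3 - t) = 120.
        Var[W] = n(n+1)(2n+1)/24 - sum(t^3-t)/48 = 3900/24 - 120/48 = 160.
        z = (W - E[W]) / sqrt(Var[W]) = (31.5 - 39) / 12.6491 = -0.5929.
        Two-sided p = 2*Phi(z) = 0.553230.
Step 6: alpha = 0.1. fail to reject H0.

W+ = 46.5, W- = 31.5, W = min = 31.5, p = 0.553230, fail to reject H0.


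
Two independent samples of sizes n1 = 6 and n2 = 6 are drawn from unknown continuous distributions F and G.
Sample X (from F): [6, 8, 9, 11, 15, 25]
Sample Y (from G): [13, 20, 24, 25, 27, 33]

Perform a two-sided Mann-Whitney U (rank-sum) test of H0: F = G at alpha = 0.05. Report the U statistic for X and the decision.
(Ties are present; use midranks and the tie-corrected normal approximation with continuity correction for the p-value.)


Step 1: Combine and sort all 12 observations; assign midranks.
sorted (value, group): (6,X), (8,X), (9,X), (11,X), (13,Y), (15,X), (20,Y), (24,Y), (25,X), (25,Y), (27,Y), (33,Y)
ranks: 6->1, 8->2, 9->3, 11->4, 13->5, 15->6, 20->7, 24->8, 25->9.5, 25->9.5, 27->11, 33->12
Step 2: Rank sum for X: R1 = 1 + 2 + 3 + 4 + 6 + 9.5 = 25.5.
Step 3: U_X = R1 - n1(n1+1)/2 = 25.5 - 6*7/2 = 25.5 - 21 = 4.5.
       U_Y = n1*n2 - U_X = 36 - 4.5 = 31.5.
Step 4: Ties are present, so use the tie-corrected normal approximation (with continuity correction) for the p-value.
Step 5: p-value = 0.037041; compare to alpha = 0.05. reject H0.

U_X = 4.5, p = 0.037041, reject H0 at alpha = 0.05.


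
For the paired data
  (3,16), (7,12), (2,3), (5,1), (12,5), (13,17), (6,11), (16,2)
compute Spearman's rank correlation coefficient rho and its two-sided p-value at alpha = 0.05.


Step 1: Rank x and y separately (midranks; no ties here).
rank(x): 3->2, 7->5, 2->1, 5->3, 12->6, 13->7, 6->4, 16->8
rank(y): 16->7, 12->6, 3->3, 1->1, 5->4, 17->8, 11->5, 2->2
Step 2: d_i = R_x(i) - R_y(i); compute d_i^2.
  (2-7)^2=25, (5-6)^2=1, (1-3)^2=4, (3-1)^2=4, (6-4)^2=4, (7-8)^2=1, (4-5)^2=1, (8-2)^2=36
sum(d^2) = 76.
Step 3: rho = 1 - 6*76 / (8*(8^2 - 1)) = 1 - 456/504 = 0.095238.
Step 4: Under H0, t = rho * sqrt((n-2)/(1-rho^2)) = 0.2343 ~ t(6).
Step 5: Two-sided p-value from the t-distribution with 6 df = 0.822505.
Step 6: alpha = 0.05. fail to reject H0.

rho = 0.0952, p = 0.822505, fail to reject H0 at alpha = 0.05.


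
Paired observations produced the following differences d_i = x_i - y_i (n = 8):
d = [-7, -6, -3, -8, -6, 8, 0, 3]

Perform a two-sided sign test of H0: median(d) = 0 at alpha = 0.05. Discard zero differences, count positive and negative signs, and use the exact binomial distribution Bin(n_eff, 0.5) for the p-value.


Step 1: Discard zero differences. Original n = 8; n_eff = number of nonzero differences = 7.
Nonzero differences (with sign): -7, -6, -3, -8, -6, +8, +3
Step 2: Count signs: positive = 2, negative = 5.
Step 3: Under H0: P(positive) = 0.5, so the number of positives S ~ Bin(7, 0.5).
Step 4: Two-sided exact p-value = sum of Bin(7,0.5) probabilities at or below the observed probability = 0.453125.
Step 5: alpha = 0.05. fail to reject H0.

n_eff = 7, pos = 2, neg = 5, p = 0.453125, fail to reject H0.


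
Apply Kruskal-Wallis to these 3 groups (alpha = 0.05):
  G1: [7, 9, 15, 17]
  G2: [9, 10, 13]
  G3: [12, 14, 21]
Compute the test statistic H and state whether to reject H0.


Step 1: Combine all N = 10 observations and assign midranks.
sorted (value, group, rank): (7,G1,1), (9,G1,2.5), (9,G2,2.5), (10,G2,4), (12,G3,5), (13,G2,6), (14,G3,7), (15,G1,8), (17,G1,9), (21,G3,10)
Step 2: Sum ranks within each group.
R_1 = 20.5 (n_1 = 4)
R_2 = 12.5 (n_2 = 3)
R_3 = 22 (n_3 = 3)
Step 3: H = 12/(N(N+1)) * sum(R_i^2/n_i) - 3(N+1)
     = 12/(10*11) * (20.5^2/4 + 12.5^2/3 + 22^2/3) - 3*11
     = 0.109091 * 318.479 - 33
     = 1.743182.
Step 4: Ties present; correction factor C = 1 - 6/(10^3 - 10) = 0.993939. Corrected H = 1.743182 / 0.993939 = 1.753811.
Step 5: Under H0, H ~ chi^2(2); p-value = 0.416068.
Step 6: alpha = 0.05. fail to reject H0.

H = 1.7538, df = 2, p = 0.416068, fail to reject H0.


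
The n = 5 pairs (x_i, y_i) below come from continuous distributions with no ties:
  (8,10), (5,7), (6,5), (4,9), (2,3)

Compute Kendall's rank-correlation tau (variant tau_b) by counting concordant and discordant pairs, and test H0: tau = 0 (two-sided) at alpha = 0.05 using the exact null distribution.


Step 1: Enumerate the 10 unordered pairs (i,j) with i<j and classify each by sign(x_j-x_i) * sign(y_j-y_i).
  (1,2):dx=-3,dy=-3->C; (1,3):dx=-2,dy=-5->C; (1,4):dx=-4,dy=-1->C; (1,5):dx=-6,dy=-7->C
  (2,3):dx=+1,dy=-2->D; (2,4):dx=-1,dy=+2->D; (2,5):dx=-3,dy=-4->C; (3,4):dx=-2,dy=+4->D
  (3,5):dx=-4,dy=-2->C; (4,5):dx=-2,dy=-6->C
Step 2: C = 7, D = 3, total pairs = 10.
Step 3: tau = (C - D)/(n(n-1)/2) = (7 - 3)/10 = 0.400000.
Step 4: Exact two-sided p-value (enumerate n! = 120 permutations of y under H0): p = 0.483333.
Step 5: alpha = 0.05. fail to reject H0.

tau_b = 0.4000 (C=7, D=3), p = 0.483333, fail to reject H0.


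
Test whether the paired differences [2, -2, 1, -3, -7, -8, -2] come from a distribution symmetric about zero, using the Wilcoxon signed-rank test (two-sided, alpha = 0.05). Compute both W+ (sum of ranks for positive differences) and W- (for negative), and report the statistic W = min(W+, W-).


Step 1: Drop any zero differences (none here) and take |d_i|.
|d| = [2, 2, 1, 3, 7, 8, 2]
Step 2: Midrank |d_i| (ties get averaged ranks).
ranks: |2|->3, |2|->3, |1|->1, |3|->5, |7|->6, |8|->7, |2|->3
Step 3: Attach original signs; sum ranks with positive sign and with negative sign.
W+ = 3 + 1 = 4
W- = 3 + 5 + 6 + 7 + 3 = 24
(Check: W+ + W- = 28 should equal n(n+1)/2 = 28.)
Step 4: Test statistic W = min(W+, W-) = 4.
Step 5: Ties in |d|, so use the tie-corrected normal approximation.
        E[W] = n(n+1)/4 = 7*8/4 = 14.
        Tie groups: |d|=2 (t=3); sum(t^3 - t) = 24.
        Var[W] = n(n+1)(2n+1)/24 - sum(t^3-t)/48 = 840/24 - 24/48 = 34.5.
        z = (W - E[W]) / sqrt(Var[W]) = (4 - 14) / 5.8737 = -1.7025.
        Two-sided p = 2*Phi(z) = 0.088659.
Step 6: alpha = 0.05. fail to reject H0.

W+ = 4, W- = 24, W = min = 4, p = 0.088659, fail to reject H0.


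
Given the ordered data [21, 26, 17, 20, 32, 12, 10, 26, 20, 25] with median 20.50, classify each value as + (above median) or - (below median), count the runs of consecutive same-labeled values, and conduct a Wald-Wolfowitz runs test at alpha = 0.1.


Step 1: Compute median = 20.50; label A = above, B = below.
Labels in order: AABBABBABA  (n_A = 5, n_B = 5)
Step 2: Count runs R = 7.
Step 3: Under H0 (random ordering), E[R] = 2*n_A*n_B/(n_A+n_B) + 1 = 2*5*5/10 + 1 = 6.0000.
        Var[R] = 2*n_A*n_B*(2*n_A*n_B - n_A - n_B) / ((n_A+n_B)^2 * (n_A+n_B-1)) = 2000/900 = 2.2222.
        SD[R] = 1.4907.
Step 4: Continuity-corrected z = (R - 0.5 - E[R]) / SD[R] = (7 - 0.5 - 6.0000) / 1.4907 = 0.3354.
Step 5: Two-sided p-value via normal approximation = 2*(1 - Phi(|z|)) = 0.737316.
Step 6: alpha = 0.1. fail to reject H0.

R = 7, z = 0.3354, p = 0.737316, fail to reject H0.


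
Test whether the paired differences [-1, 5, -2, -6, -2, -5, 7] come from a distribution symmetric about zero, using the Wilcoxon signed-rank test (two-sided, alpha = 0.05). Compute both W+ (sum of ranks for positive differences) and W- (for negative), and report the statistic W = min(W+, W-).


Step 1: Drop any zero differences (none here) and take |d_i|.
|d| = [1, 5, 2, 6, 2, 5, 7]
Step 2: Midrank |d_i| (ties get averaged ranks).
ranks: |1|->1, |5|->4.5, |2|->2.5, |6|->6, |2|->2.5, |5|->4.5, |7|->7
Step 3: Attach original signs; sum ranks with positive sign and with negative sign.
W+ = 4.5 + 7 = 11.5
W- = 1 + 2.5 + 6 + 2.5 + 4.5 = 16.5
(Check: W+ + W- = 28 should equal n(n+1)/2 = 28.)
Step 4: Test statistic W = min(W+, W-) = 11.5.
Step 5: Ties in |d|, so use the tie-corrected normal approximation.
        E[W] = n(n+1)/4 = 7*8/4 = 14.
        Tie groups: |d|=2 (t=2), |d|=5 (t=2); sum(t^3 - t) = 12.
        Var[W] = n(n+1)(2n+1)/24 - sum(t^3-t)/48 = 840/24 - 12/48 = 34.75.
        z = (W - E[W]) / sqrt(Var[W]) = (11.5 - 14) / 5.8949 = -0.4241.
        Two-sided p = 2*Phi(z) = 0.671497.
Step 6: alpha = 0.05. fail to reject H0.

W+ = 11.5, W- = 16.5, W = min = 11.5, p = 0.671497, fail to reject H0.


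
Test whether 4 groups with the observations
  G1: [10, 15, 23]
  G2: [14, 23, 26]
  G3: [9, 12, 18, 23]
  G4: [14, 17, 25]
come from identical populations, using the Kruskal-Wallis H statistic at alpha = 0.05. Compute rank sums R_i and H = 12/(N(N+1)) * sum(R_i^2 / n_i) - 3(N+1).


Step 1: Combine all N = 13 observations and assign midranks.
sorted (value, group, rank): (9,G3,1), (10,G1,2), (12,G3,3), (14,G2,4.5), (14,G4,4.5), (15,G1,6), (17,G4,7), (18,G3,8), (23,G1,10), (23,G2,10), (23,G3,10), (25,G4,12), (26,G2,13)
Step 2: Sum ranks within each group.
R_1 = 18 (n_1 = 3)
R_2 = 27.5 (n_2 = 3)
R_3 = 22 (n_3 = 4)
R_4 = 23.5 (n_4 = 3)
Step 3: H = 12/(N(N+1)) * sum(R_i^2/n_i) - 3(N+1)
     = 12/(13*14) * (18^2/3 + 27.5^2/3 + 22^2/4 + 23.5^2/3) - 3*14
     = 0.065934 * 665.167 - 42
     = 1.857143.
Step 4: Ties present; correction factor C = 1 - 30/(13^3 - 13) = 0.986264. Corrected H = 1.857143 / 0.986264 = 1.883008.
Step 5: Under H0, H ~ chi^2(3); p-value = 0.597040.
Step 6: alpha = 0.05. fail to reject H0.

H = 1.8830, df = 3, p = 0.597040, fail to reject H0.


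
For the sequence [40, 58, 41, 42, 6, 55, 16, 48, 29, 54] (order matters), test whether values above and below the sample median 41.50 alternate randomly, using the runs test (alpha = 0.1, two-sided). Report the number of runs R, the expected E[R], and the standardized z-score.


Step 1: Compute median = 41.50; label A = above, B = below.
Labels in order: BABABABABA  (n_A = 5, n_B = 5)
Step 2: Count runs R = 10.
Step 3: Under H0 (random ordering), E[R] = 2*n_A*n_B/(n_A+n_B) + 1 = 2*5*5/10 + 1 = 6.0000.
        Var[R] = 2*n_A*n_B*(2*n_A*n_B - n_A - n_B) / ((n_A+n_B)^2 * (n_A+n_B-1)) = 2000/900 = 2.2222.
        SD[R] = 1.4907.
Step 4: Continuity-corrected z = (R - 0.5 - E[R]) / SD[R] = (10 - 0.5 - 6.0000) / 1.4907 = 2.3479.
Step 5: Two-sided p-value via normal approximation = 2*(1 - Phi(|z|)) = 0.018881.
Step 6: alpha = 0.1. reject H0.

R = 10, z = 2.3479, p = 0.018881, reject H0.


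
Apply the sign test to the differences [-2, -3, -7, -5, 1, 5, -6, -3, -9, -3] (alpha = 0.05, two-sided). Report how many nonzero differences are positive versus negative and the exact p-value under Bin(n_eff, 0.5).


Step 1: Discard zero differences. Original n = 10; n_eff = number of nonzero differences = 10.
Nonzero differences (with sign): -2, -3, -7, -5, +1, +5, -6, -3, -9, -3
Step 2: Count signs: positive = 2, negative = 8.
Step 3: Under H0: P(positive) = 0.5, so the number of positives S ~ Bin(10, 0.5).
Step 4: Two-sided exact p-value = sum of Bin(10,0.5) probabilities at or below the observed probability = 0.109375.
Step 5: alpha = 0.05. fail to reject H0.

n_eff = 10, pos = 2, neg = 8, p = 0.109375, fail to reject H0.


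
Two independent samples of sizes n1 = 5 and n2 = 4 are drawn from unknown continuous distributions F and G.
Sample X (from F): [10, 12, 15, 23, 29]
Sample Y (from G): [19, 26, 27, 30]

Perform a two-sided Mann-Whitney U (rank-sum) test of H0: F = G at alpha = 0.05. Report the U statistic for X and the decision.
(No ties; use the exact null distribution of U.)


Step 1: Combine and sort all 9 observations; assign midranks.
sorted (value, group): (10,X), (12,X), (15,X), (19,Y), (23,X), (26,Y), (27,Y), (29,X), (30,Y)
ranks: 10->1, 12->2, 15->3, 19->4, 23->5, 26->6, 27->7, 29->8, 30->9
Step 2: Rank sum for X: R1 = 1 + 2 + 3 + 5 + 8 = 19.
Step 3: U_X = R1 - n1(n1+1)/2 = 19 - 5*6/2 = 19 - 15 = 4.
       U_Y = n1*n2 - U_X = 20 - 4 = 16.
Step 4: No ties, so the exact null distribution of U (based on enumerating the C(9,5) = 126 equally likely rank assignments) gives the two-sided p-value.
Step 5: p-value = 0.190476; compare to alpha = 0.05. fail to reject H0.

U_X = 4, p = 0.190476, fail to reject H0 at alpha = 0.05.


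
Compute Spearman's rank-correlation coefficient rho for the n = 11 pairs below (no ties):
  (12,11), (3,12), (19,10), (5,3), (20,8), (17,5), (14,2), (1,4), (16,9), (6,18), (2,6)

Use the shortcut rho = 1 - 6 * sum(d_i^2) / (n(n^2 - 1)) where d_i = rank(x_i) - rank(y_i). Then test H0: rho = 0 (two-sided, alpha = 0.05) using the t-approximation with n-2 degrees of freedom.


Step 1: Rank x and y separately (midranks; no ties here).
rank(x): 12->6, 3->3, 19->10, 5->4, 20->11, 17->9, 14->7, 1->1, 16->8, 6->5, 2->2
rank(y): 11->9, 12->10, 10->8, 3->2, 8->6, 5->4, 2->1, 4->3, 9->7, 18->11, 6->5
Step 2: d_i = R_x(i) - R_y(i); compute d_i^2.
  (6-9)^2=9, (3-10)^2=49, (10-8)^2=4, (4-2)^2=4, (11-6)^2=25, (9-4)^2=25, (7-1)^2=36, (1-3)^2=4, (8-7)^2=1, (5-11)^2=36, (2-5)^2=9
sum(d^2) = 202.
Step 3: rho = 1 - 6*202 / (11*(11^2 - 1)) = 1 - 1212/1320 = 0.081818.
Step 4: Under H0, t = rho * sqrt((n-2)/(1-rho^2)) = 0.2463 ~ t(9).
Step 5: Two-sided p-value from the t-distribution with 9 df = 0.810990.
Step 6: alpha = 0.05. fail to reject H0.

rho = 0.0818, p = 0.810990, fail to reject H0 at alpha = 0.05.


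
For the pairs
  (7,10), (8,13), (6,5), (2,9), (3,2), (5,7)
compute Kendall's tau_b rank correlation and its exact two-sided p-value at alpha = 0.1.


Step 1: Enumerate the 15 unordered pairs (i,j) with i<j and classify each by sign(x_j-x_i) * sign(y_j-y_i).
  (1,2):dx=+1,dy=+3->C; (1,3):dx=-1,dy=-5->C; (1,4):dx=-5,dy=-1->C; (1,5):dx=-4,dy=-8->C
  (1,6):dx=-2,dy=-3->C; (2,3):dx=-2,dy=-8->C; (2,4):dx=-6,dy=-4->C; (2,5):dx=-5,dy=-11->C
  (2,6):dx=-3,dy=-6->C; (3,4):dx=-4,dy=+4->D; (3,5):dx=-3,dy=-3->C; (3,6):dx=-1,dy=+2->D
  (4,5):dx=+1,dy=-7->D; (4,6):dx=+3,dy=-2->D; (5,6):dx=+2,dy=+5->C
Step 2: C = 11, D = 4, total pairs = 15.
Step 3: tau = (C - D)/(n(n-1)/2) = (11 - 4)/15 = 0.466667.
Step 4: Exact two-sided p-value (enumerate n! = 720 permutations of y under H0): p = 0.272222.
Step 5: alpha = 0.1. fail to reject H0.

tau_b = 0.4667 (C=11, D=4), p = 0.272222, fail to reject H0.


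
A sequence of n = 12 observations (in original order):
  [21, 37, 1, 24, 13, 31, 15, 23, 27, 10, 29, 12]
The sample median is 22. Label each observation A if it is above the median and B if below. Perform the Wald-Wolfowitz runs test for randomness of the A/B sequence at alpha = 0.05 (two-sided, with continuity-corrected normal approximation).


Step 1: Compute median = 22; label A = above, B = below.
Labels in order: BABABABAABAB  (n_A = 6, n_B = 6)
Step 2: Count runs R = 11.
Step 3: Under H0 (random ordering), E[R] = 2*n_A*n_B/(n_A+n_B) + 1 = 2*6*6/12 + 1 = 7.0000.
        Var[R] = 2*n_A*n_B*(2*n_A*n_B - n_A - n_B) / ((n_A+n_B)^2 * (n_A+n_B-1)) = 4320/1584 = 2.7273.
        SD[R] = 1.6514.
Step 4: Continuity-corrected z = (R - 0.5 - E[R]) / SD[R] = (11 - 0.5 - 7.0000) / 1.6514 = 2.1194.
Step 5: Two-sided p-value via normal approximation = 2*(1 - Phi(|z|)) = 0.034060.
Step 6: alpha = 0.05. reject H0.

R = 11, z = 2.1194, p = 0.034060, reject H0.


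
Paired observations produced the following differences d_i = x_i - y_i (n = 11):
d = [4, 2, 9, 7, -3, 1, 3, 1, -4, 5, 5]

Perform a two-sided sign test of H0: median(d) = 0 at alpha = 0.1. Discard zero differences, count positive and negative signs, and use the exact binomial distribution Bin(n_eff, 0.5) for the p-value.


Step 1: Discard zero differences. Original n = 11; n_eff = number of nonzero differences = 11.
Nonzero differences (with sign): +4, +2, +9, +7, -3, +1, +3, +1, -4, +5, +5
Step 2: Count signs: positive = 9, negative = 2.
Step 3: Under H0: P(positive) = 0.5, so the number of positives S ~ Bin(11, 0.5).
Step 4: Two-sided exact p-value = sum of Bin(11,0.5) probabilities at or below the observed probability = 0.065430.
Step 5: alpha = 0.1. reject H0.

n_eff = 11, pos = 9, neg = 2, p = 0.065430, reject H0.


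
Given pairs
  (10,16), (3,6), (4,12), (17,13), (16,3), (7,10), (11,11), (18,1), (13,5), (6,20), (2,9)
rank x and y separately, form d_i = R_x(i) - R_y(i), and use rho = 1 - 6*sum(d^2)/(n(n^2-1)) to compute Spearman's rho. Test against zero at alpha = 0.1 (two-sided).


Step 1: Rank x and y separately (midranks; no ties here).
rank(x): 10->6, 3->2, 4->3, 17->10, 16->9, 7->5, 11->7, 18->11, 13->8, 6->4, 2->1
rank(y): 16->10, 6->4, 12->8, 13->9, 3->2, 10->6, 11->7, 1->1, 5->3, 20->11, 9->5
Step 2: d_i = R_x(i) - R_y(i); compute d_i^2.
  (6-10)^2=16, (2-4)^2=4, (3-8)^2=25, (10-9)^2=1, (9-2)^2=49, (5-6)^2=1, (7-7)^2=0, (11-1)^2=100, (8-3)^2=25, (4-11)^2=49, (1-5)^2=16
sum(d^2) = 286.
Step 3: rho = 1 - 6*286 / (11*(11^2 - 1)) = 1 - 1716/1320 = -0.300000.
Step 4: Under H0, t = rho * sqrt((n-2)/(1-rho^2)) = -0.9435 ~ t(9).
Step 5: Two-sided p-value from the t-distribution with 9 df = 0.370083.
Step 6: alpha = 0.1. fail to reject H0.

rho = -0.3000, p = 0.370083, fail to reject H0 at alpha = 0.1.


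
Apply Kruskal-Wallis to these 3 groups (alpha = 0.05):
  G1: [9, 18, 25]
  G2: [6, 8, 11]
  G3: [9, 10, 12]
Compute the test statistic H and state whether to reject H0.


Step 1: Combine all N = 9 observations and assign midranks.
sorted (value, group, rank): (6,G2,1), (8,G2,2), (9,G1,3.5), (9,G3,3.5), (10,G3,5), (11,G2,6), (12,G3,7), (18,G1,8), (25,G1,9)
Step 2: Sum ranks within each group.
R_1 = 20.5 (n_1 = 3)
R_2 = 9 (n_2 = 3)
R_3 = 15.5 (n_3 = 3)
Step 3: H = 12/(N(N+1)) * sum(R_i^2/n_i) - 3(N+1)
     = 12/(9*10) * (20.5^2/3 + 9^2/3 + 15.5^2/3) - 3*10
     = 0.133333 * 247.167 - 30
     = 2.955556.
Step 4: Ties present; correction factor C = 1 - 6/(9^3 - 9) = 0.991667. Corrected H = 2.955556 / 0.991667 = 2.980392.
Step 5: Under H0, H ~ chi^2(2); p-value = 0.225328.
Step 6: alpha = 0.05. fail to reject H0.

H = 2.9804, df = 2, p = 0.225328, fail to reject H0.


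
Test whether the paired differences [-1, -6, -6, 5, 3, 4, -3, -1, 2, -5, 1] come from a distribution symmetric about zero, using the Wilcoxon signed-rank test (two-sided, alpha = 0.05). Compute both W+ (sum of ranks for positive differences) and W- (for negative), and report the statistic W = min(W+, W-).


Step 1: Drop any zero differences (none here) and take |d_i|.
|d| = [1, 6, 6, 5, 3, 4, 3, 1, 2, 5, 1]
Step 2: Midrank |d_i| (ties get averaged ranks).
ranks: |1|->2, |6|->10.5, |6|->10.5, |5|->8.5, |3|->5.5, |4|->7, |3|->5.5, |1|->2, |2|->4, |5|->8.5, |1|->2
Step 3: Attach original signs; sum ranks with positive sign and with negative sign.
W+ = 8.5 + 5.5 + 7 + 4 + 2 = 27
W- = 2 + 10.5 + 10.5 + 5.5 + 2 + 8.5 = 39
(Check: W+ + W- = 66 should equal n(n+1)/2 = 66.)
Step 4: Test statistic W = min(W+, W-) = 27.
Step 5: Ties in |d|, so use the tie-corrected normal approximation.
        E[W] = n(n+1)/4 = 11*12/4 = 33.
        Tie groups: |d|=1 (t=3), |d|=3 (t=2), |d|=5 (t=2), |d|=6 (t=2); sum(t^3 - t) = 42.
        Var[W] = n(n+1)(2n+1)/24 - sum(t^3-t)/48 = 3036/24 - 42/48 = 125.625.
        z = (W - E[W]) / sqrt(Var[W]) = (27 - 33) / 11.2083 = -0.5353.
        Two-sided p = 2*Phi(z) = 0.592429.
Step 6: alpha = 0.05. fail to reject H0.

W+ = 27, W- = 39, W = min = 27, p = 0.592429, fail to reject H0.


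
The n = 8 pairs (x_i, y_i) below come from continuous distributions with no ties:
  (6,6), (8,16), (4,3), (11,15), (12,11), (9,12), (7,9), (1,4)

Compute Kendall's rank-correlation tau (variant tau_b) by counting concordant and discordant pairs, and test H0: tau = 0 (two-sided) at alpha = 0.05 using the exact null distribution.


Step 1: Enumerate the 28 unordered pairs (i,j) with i<j and classify each by sign(x_j-x_i) * sign(y_j-y_i).
  (1,2):dx=+2,dy=+10->C; (1,3):dx=-2,dy=-3->C; (1,4):dx=+5,dy=+9->C; (1,5):dx=+6,dy=+5->C
  (1,6):dx=+3,dy=+6->C; (1,7):dx=+1,dy=+3->C; (1,8):dx=-5,dy=-2->C; (2,3):dx=-4,dy=-13->C
  (2,4):dx=+3,dy=-1->D; (2,5):dx=+4,dy=-5->D; (2,6):dx=+1,dy=-4->D; (2,7):dx=-1,dy=-7->C
  (2,8):dx=-7,dy=-12->C; (3,4):dx=+7,dy=+12->C; (3,5):dx=+8,dy=+8->C; (3,6):dx=+5,dy=+9->C
  (3,7):dx=+3,dy=+6->C; (3,8):dx=-3,dy=+1->D; (4,5):dx=+1,dy=-4->D; (4,6):dx=-2,dy=-3->C
  (4,7):dx=-4,dy=-6->C; (4,8):dx=-10,dy=-11->C; (5,6):dx=-3,dy=+1->D; (5,7):dx=-5,dy=-2->C
  (5,8):dx=-11,dy=-7->C; (6,7):dx=-2,dy=-3->C; (6,8):dx=-8,dy=-8->C; (7,8):dx=-6,dy=-5->C
Step 2: C = 22, D = 6, total pairs = 28.
Step 3: tau = (C - D)/(n(n-1)/2) = (22 - 6)/28 = 0.571429.
Step 4: Exact two-sided p-value (enumerate n! = 40320 permutations of y under H0): p = 0.061012.
Step 5: alpha = 0.05. fail to reject H0.

tau_b = 0.5714 (C=22, D=6), p = 0.061012, fail to reject H0.
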